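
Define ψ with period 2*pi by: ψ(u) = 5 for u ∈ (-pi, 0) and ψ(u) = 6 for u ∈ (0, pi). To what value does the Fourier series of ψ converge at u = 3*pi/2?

5

u = 3*pi/2 differs from u = -pi/2 by 1 full period(s), and the series is 2*pi-periodic.
ψ is continuous at u = -pi/2 with value 5, so the series converges to 5 there.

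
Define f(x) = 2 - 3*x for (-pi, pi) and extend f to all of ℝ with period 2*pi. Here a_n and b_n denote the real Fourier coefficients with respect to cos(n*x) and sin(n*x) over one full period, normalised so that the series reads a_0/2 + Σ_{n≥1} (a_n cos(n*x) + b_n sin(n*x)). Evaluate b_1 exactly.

-6

b_1 = 1/pi ∫_{-pi}^{pi} f(x) sin(x) dx.
Integrating by parts (boundary term plus one more integral), an antiderivative of (2 - 3*x) sin(x) is 3*x*cos(x) - 3*sin(x) - 2*cos(x); evaluating from -pi to pi: ∫_{-pi}^{pi} (2 - 3*x) sin(x) dx = (2 - 3*pi) - (2 + 3*pi) = -6*pi.
Hence b_1 = (1/pi)·(-6*pi) = -6.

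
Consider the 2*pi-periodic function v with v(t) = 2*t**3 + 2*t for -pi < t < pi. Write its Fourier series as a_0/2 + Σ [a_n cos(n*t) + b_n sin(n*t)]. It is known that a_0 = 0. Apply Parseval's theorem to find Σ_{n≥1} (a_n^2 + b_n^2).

8*pi**2*(35 + 42*pi**2 + 15*pi**4)/105

Parseval: a_0^2/2 + Σ_{n≥1} (a_n^2+b_n^2) = 1/pi ∫_{-pi}^{pi} v(t)^2 dt = 8*pi**2*(35 + 42*pi**2 + 15*pi**4)/105.
Subtract a_0^2/2 = 0: Σ (a_n^2+b_n^2) = 8*pi**2*(35 + 42*pi**2 + 15*pi**4)/105.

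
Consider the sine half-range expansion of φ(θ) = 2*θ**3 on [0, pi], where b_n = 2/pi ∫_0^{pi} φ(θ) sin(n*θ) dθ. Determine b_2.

b_2 = 2/pi ∫_0^{pi} (2*θ**3) sin(2*θ) dθ.
Integrating by parts three times (tabular method), an antiderivative of (2*θ**3) sin(2*θ) is -θ**3*cos(2*θ) + 3*θ**2*sin(2*θ)/2 + 3*θ*cos(2*θ)/2 - 3*sin(2*θ)/4; evaluating from 0 to pi: ∫_{0}^{pi} (2*θ**3) sin(2*θ) dθ = (pi*(3/2 - pi**2)) - (0) = pi*(3/2 - pi**2).
Hence b_2 = (2/pi)·(pi*(3/2 - pi**2)) = 3 - 2*pi**2.

3 - 2*pi**2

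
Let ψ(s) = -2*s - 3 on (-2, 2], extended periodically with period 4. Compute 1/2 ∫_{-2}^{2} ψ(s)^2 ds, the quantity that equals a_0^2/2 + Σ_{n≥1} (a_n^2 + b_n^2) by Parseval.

1/2 ∫_{-2}^{2} ψ(s)^2 ds = 1/2 · (172/3) = 86/3.

86/3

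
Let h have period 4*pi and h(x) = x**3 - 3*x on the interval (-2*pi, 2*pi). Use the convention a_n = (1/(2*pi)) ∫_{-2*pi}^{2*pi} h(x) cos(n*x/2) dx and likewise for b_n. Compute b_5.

b_5 = (1/(2*pi)) ∫_{-2*pi}^{2*pi} h(x) sin(5*x/2) dx.
h is odd and sin(5*x/2) is odd, so the integrand is even and b_5 = 1/pi ∫_0^{2*pi} h(x) sin(5*x/2) dx.
Integrating by parts three times (tabular method), an antiderivative of (x**3 - 3*x) sin(5*x/2) is -2*x**3*cos(5*x/2)/5 + 12*x**2*sin(5*x/2)/25 + 198*x*cos(5*x/2)/125 - 396*sin(5*x/2)/625; evaluating from 0 to 2*pi: ∫_{0}^{2*pi} (x**3 - 3*x) sin(5*x/2) dx = (4*pi*(-99 + 100*pi**2)/125) - (0) = 4*pi*(-99 + 100*pi**2)/125.
Hence b_5 = (1/pi)·(4*pi*(-99 + 100*pi**2)/125) = -396/125 + 16*pi**2/5.

-396/125 + 16*pi**2/5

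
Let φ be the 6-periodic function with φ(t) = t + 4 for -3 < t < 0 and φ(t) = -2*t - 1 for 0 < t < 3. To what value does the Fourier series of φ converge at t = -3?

t = -3 differs from t = 3 by -1 full period(s), and the series is 6-periodic.
At t = 3 the one-sided limits are φ(3^-) = -7 and φ(3^+) = 1.
By Dirichlet's theorem the series converges to their average, [(-7) + (1)]/2 = -3.

-3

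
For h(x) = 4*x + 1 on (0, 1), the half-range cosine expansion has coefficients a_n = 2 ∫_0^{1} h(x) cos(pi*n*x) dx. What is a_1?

-16/pi**2

a_1 = 2 ∫_0^{1} (4*x + 1) cos(pi*x) dx.
Integrating by parts (boundary term plus one more integral), an antiderivative of (4*x + 1) cos(pi*x) is 4*x*sin(pi*x)/pi + sin(pi*x)/pi + 4*cos(pi*x)/pi**2; evaluating from 0 to 1: ∫_{0}^{1} (4*x + 1) cos(pi*x) dx = (-4/pi**2) - (4/pi**2) = -8/pi**2.
Hence a_1 = 2·(-8/pi**2) = -16/pi**2.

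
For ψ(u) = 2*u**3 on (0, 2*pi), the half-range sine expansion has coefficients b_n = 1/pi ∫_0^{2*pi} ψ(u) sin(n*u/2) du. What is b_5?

-192/125 + 32*pi**2/5

b_5 = 1/pi ∫_0^{2*pi} (2*u**3) sin(5*u/2) du.
Integrating by parts three times (tabular method), an antiderivative of (2*u**3) sin(5*u/2) is -4*u**3*cos(5*u/2)/5 + 24*u**2*sin(5*u/2)/25 + 96*u*cos(5*u/2)/125 - 192*sin(5*u/2)/625; evaluating from 0 to 2*pi: ∫_{0}^{2*pi} (2*u**3) sin(5*u/2) du = (32*pi*(-6 + 25*pi**2)/125) - (0) = 32*pi*(-6 + 25*pi**2)/125.
Hence b_5 = (1/pi)·(32*pi*(-6 + 25*pi**2)/125) = -192/125 + 32*pi**2/5.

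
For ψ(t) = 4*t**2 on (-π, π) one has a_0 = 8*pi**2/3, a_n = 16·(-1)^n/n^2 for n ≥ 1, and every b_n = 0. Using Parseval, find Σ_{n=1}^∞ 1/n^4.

Parseval: a_0^2/2 + Σ a_n^2 = (1/π) ∫_{-π}^{π} ψ(t)^2 dt = 32*pi**4/5.
Subtract a_0^2/2 = 32*pi**4/9: Σ a_n^2 = 128*pi**4/45.
Since a_n^2 = 256/n^4, Σ 1/n^4 = pi**4/90.

pi**4/90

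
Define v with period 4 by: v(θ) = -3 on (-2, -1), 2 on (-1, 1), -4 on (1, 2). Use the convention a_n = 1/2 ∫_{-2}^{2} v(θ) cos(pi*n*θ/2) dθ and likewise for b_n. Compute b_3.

b_3 = 1/2 ∫_{-2}^{2} v(θ) sin(3*pi*θ/2) dθ.
Split the integral at the breakpoints.
Directly, an antiderivative of (-3) sin(3*pi*θ/2) is 2*cos(3*pi*θ/2)/pi; evaluating from -2 to -1: ∫_{-2}^{-1} (-3) sin(3*pi*θ/2) dθ = (0) - (-2/pi) = 2/pi.
Directly, an antiderivative of (2) sin(3*pi*θ/2) is -4*cos(3*pi*θ/2)/(3*pi); evaluating from -1 to 1: ∫_{-1}^{1} (2) sin(3*pi*θ/2) dθ = (0) - (0) = 0.
Directly, an antiderivative of (-4) sin(3*pi*θ/2) is 8*cos(3*pi*θ/2)/(3*pi); evaluating from 1 to 2: ∫_{1}^{2} (-4) sin(3*pi*θ/2) dθ = (-8/(3*pi)) - (0) = -8/(3*pi).
Summing the pieces and multiplying by (1/2) gives b_3 = -1/(3*pi).

-1/(3*pi)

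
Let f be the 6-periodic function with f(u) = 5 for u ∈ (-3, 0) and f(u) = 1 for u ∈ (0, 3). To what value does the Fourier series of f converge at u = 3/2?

1

f is continuous at u = 3/2 with value 1, so the series converges to 1 there.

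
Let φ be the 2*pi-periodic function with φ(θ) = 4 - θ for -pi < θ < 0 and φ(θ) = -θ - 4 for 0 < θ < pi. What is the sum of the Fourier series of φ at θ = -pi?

θ = -pi differs from θ = pi by -1 full period(s), and the series is 2*pi-periodic.
At θ = pi the one-sided limits are φ(pi^-) = -4 - pi and φ(pi^+) = pi + 4.
By Dirichlet's theorem the series converges to their average, [(-4 - pi) + (pi + 4)]/2 = 0.

0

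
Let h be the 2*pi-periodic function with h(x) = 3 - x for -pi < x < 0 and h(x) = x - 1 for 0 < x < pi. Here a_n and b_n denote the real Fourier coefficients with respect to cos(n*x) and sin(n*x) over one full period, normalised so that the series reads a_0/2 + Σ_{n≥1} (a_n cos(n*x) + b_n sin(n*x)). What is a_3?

-4/(9*pi)

a_3 = 1/pi ∫_{-pi}^{pi} h(x) cos(3*x) dx.
Split the integral at the breakpoints.
Integrating by parts (boundary term plus one more integral), an antiderivative of (3 - x) cos(3*x) is -x*sin(3*x)/3 + sin(3*x) - cos(3*x)/9; evaluating from -pi to 0: ∫_{-pi}^{0} (3 - x) cos(3*x) dx = (-1/9) - (1/9) = -2/9.
Integrating by parts (boundary term plus one more integral), an antiderivative of (x - 1) cos(3*x) is x*sin(3*x)/3 - sin(3*x)/3 + cos(3*x)/9; evaluating from 0 to pi: ∫_{0}^{pi} (x - 1) cos(3*x) dx = (-1/9) - (1/9) = -2/9.
Summing the pieces and multiplying by (1/pi) gives a_3 = -4/(9*pi).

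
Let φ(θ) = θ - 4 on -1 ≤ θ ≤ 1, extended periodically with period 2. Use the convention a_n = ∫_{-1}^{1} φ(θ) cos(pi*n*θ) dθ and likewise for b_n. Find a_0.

-8

a_0 = ∫_{-1}^{1} φ(θ) dθ = -8.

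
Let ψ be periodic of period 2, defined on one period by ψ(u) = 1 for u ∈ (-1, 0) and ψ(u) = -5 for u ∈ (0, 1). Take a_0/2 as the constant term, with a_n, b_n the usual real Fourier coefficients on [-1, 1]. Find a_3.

a_3 = ∫_{-1}^{1} ψ(u) cos(3*pi*u) du.
Split the integral at the breakpoints.
Directly, an antiderivative of (1) cos(3*pi*u) is sin(3*pi*u)/(3*pi); evaluating from -1 to 0: ∫_{-1}^{0} (1) cos(3*pi*u) du = (0) - (0) = 0.
Directly, an antiderivative of (-5) cos(3*pi*u) is -5*sin(3*pi*u)/(3*pi); evaluating from 0 to 1: ∫_{0}^{1} (-5) cos(3*pi*u) du = (0) - (0) = 0.
Summing the pieces gives a_3 = 0.

0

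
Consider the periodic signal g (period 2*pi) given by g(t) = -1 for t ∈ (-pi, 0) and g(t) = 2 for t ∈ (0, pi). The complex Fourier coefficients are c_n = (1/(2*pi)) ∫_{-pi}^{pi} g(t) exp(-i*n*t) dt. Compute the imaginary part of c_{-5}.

Since g is real-valued, Im(c_{-5}) = -(1/(2*pi)) ∫_{-pi}^{pi} g(t) sin(-5*t) dt = b_{5}/2.
Split the integral at the breakpoints.
Directly, an antiderivative of (-1) sin(-5*t) is -cos(5*t)/5; evaluating from -pi to 0: ∫_{-pi}^{0} (-1) sin(-5*t) dt = (-1/5) - (1/5) = -2/5.
Directly, an antiderivative of (2) sin(-5*t) is 2*cos(5*t)/5; evaluating from 0 to pi: ∫_{0}^{pi} (2) sin(-5*t) dt = (-2/5) - (2/5) = -4/5.
So ∫_{-pi}^{pi} g(t) sin(-5*t) dt = -6/5.
Hence Im(c_{-5}) = (-1/(2*pi))·(-6/5) = 3/(5*pi).

3/(5*pi)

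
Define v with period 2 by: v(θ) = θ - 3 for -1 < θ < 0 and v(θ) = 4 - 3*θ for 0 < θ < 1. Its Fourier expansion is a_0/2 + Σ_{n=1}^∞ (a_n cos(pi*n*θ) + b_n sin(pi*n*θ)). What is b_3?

b_3 = ∫_{-1}^{1} v(θ) sin(3*pi*θ) dθ.
Split the integral at the breakpoints.
Integrating by parts (boundary term plus one more integral), an antiderivative of (θ - 3) sin(3*pi*θ) is -θ*cos(3*pi*θ)/(3*pi) + sin(3*pi*θ)/(9*pi**2) + cos(3*pi*θ)/pi; evaluating from -1 to 0: ∫_{-1}^{0} (θ - 3) sin(3*pi*θ) dθ = (1/pi) - (-4/(3*pi)) = 7/(3*pi).
Integrating by parts (boundary term plus one more integral), an antiderivative of (4 - 3*θ) sin(3*pi*θ) is θ*cos(3*pi*θ)/pi - sin(3*pi*θ)/(3*pi**2) - 4*cos(3*pi*θ)/(3*pi); evaluating from 0 to 1: ∫_{0}^{1} (4 - 3*θ) sin(3*pi*θ) dθ = (1/(3*pi)) - (-4/(3*pi)) = 5/(3*pi).
Summing the pieces gives b_3 = 4/pi.

4/pi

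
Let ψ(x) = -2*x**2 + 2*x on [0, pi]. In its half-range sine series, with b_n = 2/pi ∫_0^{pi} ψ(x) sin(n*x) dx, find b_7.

4*(-49*pi**2 + 4 + 49*pi)/(343*pi)

b_7 = 2/pi ∫_0^{pi} (-2*x**2 + 2*x) sin(7*x) dx.
Integrating by parts twice (tabular method), an antiderivative of (-2*x**2 + 2*x) sin(7*x) is 2*x**2*cos(7*x)/7 - 4*x*sin(7*x)/49 - 2*x*cos(7*x)/7 + 2*sin(7*x)/49 - 4*cos(7*x)/343; evaluating from 0 to pi: ∫_{0}^{pi} (-2*x**2 + 2*x) sin(7*x) dx = (-2*pi**2/7 + 4/343 + 2*pi/7) - (-4/343) = -2*pi**2/7 + 8/343 + 2*pi/7.
Hence b_7 = (2/pi)·(-2*pi**2/7 + 8/343 + 2*pi/7) = 4*(-49*pi**2 + 4 + 49*pi)/(343*pi).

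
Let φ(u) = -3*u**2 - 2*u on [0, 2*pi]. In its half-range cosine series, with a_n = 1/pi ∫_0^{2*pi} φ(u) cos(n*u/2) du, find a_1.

16/pi + 48

a_1 = 1/pi ∫_0^{2*pi} (-3*u**2 - 2*u) cos(u/2) du.
Integrating by parts twice (tabular method), an antiderivative of (-3*u**2 - 2*u) cos(u/2) is -6*u**2*sin(u/2) - 4*u*sin(u/2) - 24*u*cos(u/2) + 48*sin(u/2) - 8*cos(u/2); evaluating from 0 to 2*pi: ∫_{0}^{2*pi} (-3*u**2 - 2*u) cos(u/2) du = (8 + 48*pi) - (-8) = 16 + 48*pi.
Hence a_1 = (1/pi)·(16 + 48*pi) = 16/pi + 48.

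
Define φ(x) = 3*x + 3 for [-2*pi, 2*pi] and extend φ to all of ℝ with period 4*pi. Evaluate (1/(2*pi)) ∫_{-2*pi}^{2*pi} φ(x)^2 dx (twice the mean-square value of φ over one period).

(1/(2*pi)) ∫_{-2*pi}^{2*pi} φ(x)^2 dx = (1/(2*pi)) · (36*pi + 48*pi**3) = 18 + 24*pi**2.

18 + 24*pi**2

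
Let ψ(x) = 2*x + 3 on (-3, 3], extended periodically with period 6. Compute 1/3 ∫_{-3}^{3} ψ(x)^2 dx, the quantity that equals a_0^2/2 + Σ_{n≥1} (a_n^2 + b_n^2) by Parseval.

1/3 ∫_{-3}^{3} ψ(x)^2 dx = 1/3 · (126) = 42.

42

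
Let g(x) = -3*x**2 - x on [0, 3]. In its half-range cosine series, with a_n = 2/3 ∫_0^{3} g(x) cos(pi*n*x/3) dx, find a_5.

24/(5*pi**2)

a_5 = 2/3 ∫_0^{3} (-3*x**2 - x) cos(5*pi*x/3) dx.
Integrating by parts twice (tabular method), an antiderivative of (-3*x**2 - x) cos(5*pi*x/3) is -9*x**2*sin(5*pi*x/3)/(5*pi) - 3*x*sin(5*pi*x/3)/(5*pi) - 54*x*cos(5*pi*x/3)/(25*pi**2) + 162*sin(5*pi*x/3)/(125*pi**3) - 9*cos(5*pi*x/3)/(25*pi**2); evaluating from 0 to 3: ∫_{0}^{3} (-3*x**2 - x) cos(5*pi*x/3) dx = (171/(25*pi**2)) - (-9/(25*pi**2)) = 36/(5*pi**2).
Hence a_5 = (2/3)·(36/(5*pi**2)) = 24/(5*pi**2).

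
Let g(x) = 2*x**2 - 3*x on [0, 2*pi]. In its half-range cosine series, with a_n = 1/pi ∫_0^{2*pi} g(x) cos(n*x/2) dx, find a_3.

a_3 = 1/pi ∫_0^{2*pi} (2*x**2 - 3*x) cos(3*x/2) dx.
Integrating by parts twice (tabular method), an antiderivative of (2*x**2 - 3*x) cos(3*x/2) is 4*x**2*sin(3*x/2)/3 - 2*x*sin(3*x/2) + 16*x*cos(3*x/2)/9 - 32*sin(3*x/2)/27 - 4*cos(3*x/2)/3; evaluating from 0 to 2*pi: ∫_{0}^{2*pi} (2*x**2 - 3*x) cos(3*x/2) dx = (4/3 - 32*pi/9) - (-4/3) = 8/3 - 32*pi/9.
Hence a_3 = (1/pi)·(8/3 - 32*pi/9) = 8*(3 - 4*pi)/(9*pi).

8*(3 - 4*pi)/(9*pi)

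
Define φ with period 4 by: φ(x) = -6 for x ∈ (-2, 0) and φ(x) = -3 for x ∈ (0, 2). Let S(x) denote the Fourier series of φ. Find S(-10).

-9/2

x = -10 differs from x = -2 by -2 full period(s), and the series is 4-periodic.
At x = -2 the one-sided limits are φ(-2^-) = -3 and φ(-2^+) = -6.
By Dirichlet's theorem the series converges to their average, [(-3) + (-6)]/2 = -9/2.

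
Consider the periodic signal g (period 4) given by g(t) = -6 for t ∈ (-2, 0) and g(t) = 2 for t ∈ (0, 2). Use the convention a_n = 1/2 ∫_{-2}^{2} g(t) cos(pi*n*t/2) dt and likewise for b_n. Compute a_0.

-4

a_0 = 1/2 ∫_{-2}^{2} g(t) dt = 1/2 · (-8) = -4.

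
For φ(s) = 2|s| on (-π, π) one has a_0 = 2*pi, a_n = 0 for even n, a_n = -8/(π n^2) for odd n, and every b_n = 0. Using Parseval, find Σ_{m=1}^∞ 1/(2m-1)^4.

Parseval: a_0^2/2 + Σ a_n^2 = (1/π) ∫_{-π}^{π} φ(s)^2 ds = 8*pi**2/3.
Subtract a_0^2/2 = 2*pi**2: Σ a_n^2 = 2*pi**2/3.
Only odd n contribute, with a_n^2 = 64/(π^2 n^4), so Σ_{m≥1} 1/(2m-1)^4 = π^2·(2*pi**2/3)/64 = pi**4/96.

pi**4/96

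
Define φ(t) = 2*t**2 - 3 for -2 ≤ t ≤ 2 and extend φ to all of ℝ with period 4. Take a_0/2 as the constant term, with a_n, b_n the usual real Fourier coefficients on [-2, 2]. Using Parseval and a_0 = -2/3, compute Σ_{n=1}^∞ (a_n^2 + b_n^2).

512/45

Parseval: a_0^2/2 + Σ_{n≥1} (a_n^2+b_n^2) = 1/2 ∫_{-2}^{2} φ(t)^2 dt = 58/5.
Subtract a_0^2/2 = 2/9: Σ (a_n^2+b_n^2) = 512/45.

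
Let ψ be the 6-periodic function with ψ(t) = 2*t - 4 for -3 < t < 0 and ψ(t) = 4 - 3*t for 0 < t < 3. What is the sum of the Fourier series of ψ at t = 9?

-15/2

t = 9 differs from t = 3 by 1 full period(s), and the series is 6-periodic.
At t = 3 the one-sided limits are ψ(3^-) = -5 and ψ(3^+) = -10.
By Dirichlet's theorem the series converges to their average, [(-5) + (-10)]/2 = -15/2.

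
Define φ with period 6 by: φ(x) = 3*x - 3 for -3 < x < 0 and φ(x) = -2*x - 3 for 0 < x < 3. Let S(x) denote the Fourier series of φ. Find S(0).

φ is continuous at x = 0 with value -3, so the series converges to -3 there.

-3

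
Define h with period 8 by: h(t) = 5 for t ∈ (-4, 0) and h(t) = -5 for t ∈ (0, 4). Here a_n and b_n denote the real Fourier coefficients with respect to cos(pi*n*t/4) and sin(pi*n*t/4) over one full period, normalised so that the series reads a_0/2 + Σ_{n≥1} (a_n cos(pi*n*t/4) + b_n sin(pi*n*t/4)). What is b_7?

-20/(7*pi)

b_7 = 1/4 ∫_{-4}^{4} h(t) sin(7*pi*t/4) dt.
h is odd and sin(7*pi*t/4) is odd, so the integrand is even and b_7 = 1/2 ∫_0^{4} h(t) sin(7*pi*t/4) dt.
Directly, an antiderivative of (-5) sin(7*pi*t/4) is 20*cos(7*pi*t/4)/(7*pi); evaluating from 0 to 4: ∫_{0}^{4} (-5) sin(7*pi*t/4) dt = (-20/(7*pi)) - (20/(7*pi)) = -40/(7*pi).
Hence b_7 = (1/2)·(-40/(7*pi)) = -20/(7*pi).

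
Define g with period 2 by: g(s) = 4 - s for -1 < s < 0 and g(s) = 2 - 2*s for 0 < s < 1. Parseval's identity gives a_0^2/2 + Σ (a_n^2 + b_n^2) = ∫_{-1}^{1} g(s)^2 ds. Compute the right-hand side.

65/3

∫_{-1}^{1} g(s)^2 ds = 65/3.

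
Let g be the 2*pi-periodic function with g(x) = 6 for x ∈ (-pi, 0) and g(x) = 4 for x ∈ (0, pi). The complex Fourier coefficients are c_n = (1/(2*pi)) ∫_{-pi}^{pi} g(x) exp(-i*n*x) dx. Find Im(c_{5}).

2/(5*pi)

Since g is real-valued, Im(c_{5}) = -(1/(2*pi)) ∫_{-pi}^{pi} g(x) sin(5*x) dx = -b_{5}/2.
Split the integral at the breakpoints.
Directly, an antiderivative of (6) sin(5*x) is -6*cos(5*x)/5; evaluating from -pi to 0: ∫_{-pi}^{0} (6) sin(5*x) dx = (-6/5) - (6/5) = -12/5.
Directly, an antiderivative of (4) sin(5*x) is -4*cos(5*x)/5; evaluating from 0 to pi: ∫_{0}^{pi} (4) sin(5*x) dx = (4/5) - (-4/5) = 8/5.
So ∫_{-pi}^{pi} g(x) sin(5*x) dx = -4/5.
Hence Im(c_{5}) = (-1/(2*pi))·(-4/5) = 2/(5*pi).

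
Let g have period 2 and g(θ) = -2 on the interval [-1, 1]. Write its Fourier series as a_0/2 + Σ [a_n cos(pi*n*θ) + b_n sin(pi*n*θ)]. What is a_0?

-4

a_0 = ∫_{-1}^{1} g(θ) dθ = -4.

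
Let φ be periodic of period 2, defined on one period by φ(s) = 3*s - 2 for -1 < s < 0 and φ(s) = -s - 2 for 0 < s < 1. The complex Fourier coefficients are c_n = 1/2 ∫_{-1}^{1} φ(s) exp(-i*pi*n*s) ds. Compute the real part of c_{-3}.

4/(9*pi**2)

Since φ is real-valued, Re(c_{-3}) = 1/2 ∫_{-1}^{1} φ(s) cos(-3*pi*s) ds = a_{3}/2.
Split the integral at the breakpoints.
Integrating by parts (boundary term plus one more integral), an antiderivative of (3*s - 2) cos(-3*pi*s) is s*sin(3*pi*s)/pi - 2*sin(3*pi*s)/(3*pi) + cos(3*pi*s)/(3*pi**2); evaluating from -1 to 0: ∫_{-1}^{0} (3*s - 2) cos(-3*pi*s) ds = (1/(3*pi**2)) - (-1/(3*pi**2)) = 2/(3*pi**2).
Integrating by parts (boundary term plus one more integral), an antiderivative of (-s - 2) cos(-3*pi*s) is -s*sin(3*pi*s)/(3*pi) - 2*sin(3*pi*s)/(3*pi) - cos(3*pi*s)/(9*pi**2); evaluating from 0 to 1: ∫_{0}^{1} (-s - 2) cos(-3*pi*s) ds = (1/(9*pi**2)) - (-1/(9*pi**2)) = 2/(9*pi**2).
So ∫_{-1}^{1} φ(s) cos(-3*pi*s) ds = 8/(9*pi**2).
Hence Re(c_{-3}) = (1/2)·(8/(9*pi**2)) = 4/(9*pi**2).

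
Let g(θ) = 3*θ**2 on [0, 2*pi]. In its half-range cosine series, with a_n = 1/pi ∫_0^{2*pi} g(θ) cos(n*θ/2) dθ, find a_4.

3

a_4 = 1/pi ∫_0^{2*pi} (3*θ**2) cos(2*θ) dθ.
Integrating by parts twice (tabular method), an antiderivative of (3*θ**2) cos(2*θ) is 3*θ**2*sin(2*θ)/2 + 3*θ*cos(2*θ)/2 - 3*sin(2*θ)/4; evaluating from 0 to 2*pi: ∫_{0}^{2*pi} (3*θ**2) cos(2*θ) dθ = (3*pi) - (0) = 3*pi.
Hence a_4 = (1/pi)·(3*pi) = 3.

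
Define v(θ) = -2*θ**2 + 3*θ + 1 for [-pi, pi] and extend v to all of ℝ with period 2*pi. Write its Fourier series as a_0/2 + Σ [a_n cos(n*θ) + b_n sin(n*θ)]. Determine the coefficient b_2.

-3

b_2 = 1/pi ∫_{-pi}^{pi} v(θ) sin(2*θ) dθ.
Integrating by parts twice (tabular method), an antiderivative of (-2*θ**2 + 3*θ + 1) sin(2*θ) is θ**2*cos(2*θ) - θ*sin(2*θ) - 3*θ*cos(2*θ)/2 + 3*sin(2*θ)/4 - cos(2*θ); evaluating from -pi to pi: ∫_{-pi}^{pi} (-2*θ**2 + 3*θ + 1) sin(2*θ) dθ = (-3*pi/2 - 1 + pi**2) - (-1 + 3*pi/2 + pi**2) = -3*pi.
Hence b_2 = (1/pi)·(-3*pi) = -3.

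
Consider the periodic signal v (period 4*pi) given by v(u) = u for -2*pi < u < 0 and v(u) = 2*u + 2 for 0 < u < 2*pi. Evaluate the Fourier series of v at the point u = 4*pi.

1

u = 4*pi differs from u = 0 by 1 full period(s), and the series is 4*pi-periodic.
At u = 0 the one-sided limits are v(0^-) = 0 and v(0^+) = 2.
By Dirichlet's theorem the series converges to their average, [(0) + (2)]/2 = 1.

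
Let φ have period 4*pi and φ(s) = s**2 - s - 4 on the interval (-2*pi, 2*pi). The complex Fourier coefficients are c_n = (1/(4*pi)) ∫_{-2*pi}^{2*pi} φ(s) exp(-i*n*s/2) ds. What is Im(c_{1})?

Since φ is real-valued, Im(c_{1}) = -(1/(4*pi)) ∫_{-2*pi}^{2*pi} φ(s) sin(s/2) ds = -b_{1}/2.
Integrating by parts twice (tabular method), an antiderivative of (s**2 - s - 4) sin(s/2) is -2*s**2*cos(s/2) + 8*s*sin(s/2) + 2*s*cos(s/2) - 4*sin(s/2) + 24*cos(s/2); evaluating from -2*pi to 2*pi: ∫_{-2*pi}^{2*pi} (s**2 - s - 4) sin(s/2) ds = (-24 - 4*pi + 8*pi**2) - (-24 + 4*pi + 8*pi**2) = -8*pi.
Hence Im(c_{1}) = (-1/(4*pi))·(-8*pi) = 2.

2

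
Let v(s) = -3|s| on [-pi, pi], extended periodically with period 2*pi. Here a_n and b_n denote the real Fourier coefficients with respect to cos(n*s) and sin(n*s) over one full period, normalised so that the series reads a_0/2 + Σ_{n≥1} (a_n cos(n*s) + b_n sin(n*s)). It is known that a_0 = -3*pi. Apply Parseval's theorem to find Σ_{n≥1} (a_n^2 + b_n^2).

Parseval: a_0^2/2 + Σ_{n≥1} (a_n^2+b_n^2) = 1/pi ∫_{-pi}^{pi} v(s)^2 ds = 6*pi**2.
Subtract a_0^2/2 = 9*pi**2/2: Σ (a_n^2+b_n^2) = 3*pi**2/2.

3*pi**2/2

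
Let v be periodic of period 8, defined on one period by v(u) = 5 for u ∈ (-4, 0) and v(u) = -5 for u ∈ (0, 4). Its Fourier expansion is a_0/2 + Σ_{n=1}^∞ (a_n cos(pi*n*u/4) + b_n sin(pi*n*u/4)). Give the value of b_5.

-4/pi

b_5 = 1/4 ∫_{-4}^{4} v(u) sin(5*pi*u/4) du.
v is odd and sin(5*pi*u/4) is odd, so the integrand is even and b_5 = 1/2 ∫_0^{4} v(u) sin(5*pi*u/4) du.
Directly, an antiderivative of (-5) sin(5*pi*u/4) is 4*cos(5*pi*u/4)/pi; evaluating from 0 to 4: ∫_{0}^{4} (-5) sin(5*pi*u/4) du = (-4/pi) - (4/pi) = -8/pi.
Hence b_5 = (1/2)·(-8/pi) = -4/pi.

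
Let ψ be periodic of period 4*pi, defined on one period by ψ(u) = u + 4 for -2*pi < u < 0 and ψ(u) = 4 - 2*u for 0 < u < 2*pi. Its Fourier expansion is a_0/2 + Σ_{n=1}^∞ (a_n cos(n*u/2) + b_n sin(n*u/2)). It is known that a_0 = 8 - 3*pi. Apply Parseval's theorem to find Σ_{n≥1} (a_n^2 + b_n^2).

Parseval: a_0^2/2 + Σ_{n≥1} (a_n^2+b_n^2) = (1/(2*pi)) ∫_{-2*pi}^{2*pi} ψ(u)^2 du = -24*pi + 32 + 20*pi**2/3.
Subtract a_0^2/2 = (8 - 3*pi)**2/2: Σ (a_n^2+b_n^2) = 13*pi**2/6.

13*pi**2/6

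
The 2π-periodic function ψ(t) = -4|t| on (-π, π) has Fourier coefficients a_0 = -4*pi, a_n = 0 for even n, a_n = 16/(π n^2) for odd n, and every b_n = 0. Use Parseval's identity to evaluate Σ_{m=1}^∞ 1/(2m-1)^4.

Parseval: a_0^2/2 + Σ a_n^2 = (1/π) ∫_{-π}^{π} ψ(t)^2 dt = 32*pi**2/3.
Subtract a_0^2/2 = 8*pi**2: Σ a_n^2 = 8*pi**2/3.
Only odd n contribute, with a_n^2 = 256/(π^2 n^4), so Σ_{m≥1} 1/(2m-1)^4 = π^2·(8*pi**2/3)/256 = pi**4/96.

pi**4/96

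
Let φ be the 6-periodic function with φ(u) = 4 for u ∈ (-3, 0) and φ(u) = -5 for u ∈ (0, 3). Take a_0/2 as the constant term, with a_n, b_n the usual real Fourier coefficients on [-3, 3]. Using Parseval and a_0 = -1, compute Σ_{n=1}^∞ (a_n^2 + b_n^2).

Parseval: a_0^2/2 + Σ_{n≥1} (a_n^2+b_n^2) = 1/3 ∫_{-3}^{3} φ(u)^2 du = 41.
Subtract a_0^2/2 = 1/2: Σ (a_n^2+b_n^2) = 81/2.

81/2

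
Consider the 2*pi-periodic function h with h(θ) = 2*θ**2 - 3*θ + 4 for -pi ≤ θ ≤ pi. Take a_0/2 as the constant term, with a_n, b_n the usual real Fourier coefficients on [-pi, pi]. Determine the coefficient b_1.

b_1 = 1/pi ∫_{-pi}^{pi} h(θ) sin(θ) dθ.
Integrating by parts twice (tabular method), an antiderivative of (2*θ**2 - 3*θ + 4) sin(θ) is -2*θ**2*cos(θ) + 4*θ*sin(θ) + 3*θ*cos(θ) - 3*sin(θ); evaluating from -pi to pi: ∫_{-pi}^{pi} (2*θ**2 - 3*θ + 4) sin(θ) dθ = (pi*(-3 + 2*pi)) - (pi*(3 + 2*pi)) = -6*pi.
Hence b_1 = (1/pi)·(-6*pi) = -6.

-6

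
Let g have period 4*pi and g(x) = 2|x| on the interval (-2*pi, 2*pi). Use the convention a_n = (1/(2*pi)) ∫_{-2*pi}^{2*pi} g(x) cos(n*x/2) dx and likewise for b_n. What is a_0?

4*pi

a_0 = (1/(2*pi)) ∫_{-2*pi}^{2*pi} g(x) dx = (1/(2*pi)) · (8*pi**2) = 4*pi.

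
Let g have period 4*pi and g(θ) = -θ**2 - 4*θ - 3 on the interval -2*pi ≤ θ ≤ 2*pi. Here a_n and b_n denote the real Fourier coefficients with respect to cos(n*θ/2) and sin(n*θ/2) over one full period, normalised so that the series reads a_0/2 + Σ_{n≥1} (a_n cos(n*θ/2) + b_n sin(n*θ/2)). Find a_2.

a_2 = (1/(2*pi)) ∫_{-2*pi}^{2*pi} g(θ) cos(θ) dθ.
Integrating by parts twice (tabular method), an antiderivative of (-θ**2 - 4*θ - 3) cos(θ) is -θ**2*sin(θ) - 4*θ*sin(θ) - 2*θ*cos(θ) - sin(θ) - 4*cos(θ); evaluating from -2*pi to 2*pi: ∫_{-2*pi}^{2*pi} (-θ**2 - 4*θ - 3) cos(θ) dθ = (-4*pi - 4) - (-4 + 4*pi) = -8*pi.
Hence a_2 = (1/(2*pi))·(-8*pi) = -4.

-4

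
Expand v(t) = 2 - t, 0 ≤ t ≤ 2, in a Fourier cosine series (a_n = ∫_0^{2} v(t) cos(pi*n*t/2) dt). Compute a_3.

8/(9*pi**2)

a_3 = ∫_0^{2} (2 - t) cos(3*pi*t/2) dt.
Integrating by parts (boundary term plus one more integral), an antiderivative of (2 - t) cos(3*pi*t/2) is -2*t*sin(3*pi*t/2)/(3*pi) + 4*sin(3*pi*t/2)/(3*pi) - 4*cos(3*pi*t/2)/(9*pi**2); evaluating from 0 to 2: ∫_{0}^{2} (2 - t) cos(3*pi*t/2) dt = (4/(9*pi**2)) - (-4/(9*pi**2)) = 8/(9*pi**2).
Hence a_3 = 8/(9*pi**2).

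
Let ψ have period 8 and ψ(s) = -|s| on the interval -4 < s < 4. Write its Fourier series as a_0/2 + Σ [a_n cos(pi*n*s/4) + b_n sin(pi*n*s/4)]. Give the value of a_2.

0

a_2 = 1/4 ∫_{-4}^{4} ψ(s) cos(pi*s/2) ds.
ψ is even and cos(pi*s/2) is even, so the integrand is even and a_2 = 1/2 ∫_0^{4} ψ(s) cos(pi*s/2) ds.
Integrating by parts (boundary term plus one more integral), an antiderivative of (-s) cos(pi*s/2) is -2*s*sin(pi*s/2)/pi - 4*cos(pi*s/2)/pi**2; evaluating from 0 to 4: ∫_{0}^{4} (-s) cos(pi*s/2) ds = (-4/pi**2) - (-4/pi**2) = 0.
Hence a_2 = (1/2)·(0) = 0.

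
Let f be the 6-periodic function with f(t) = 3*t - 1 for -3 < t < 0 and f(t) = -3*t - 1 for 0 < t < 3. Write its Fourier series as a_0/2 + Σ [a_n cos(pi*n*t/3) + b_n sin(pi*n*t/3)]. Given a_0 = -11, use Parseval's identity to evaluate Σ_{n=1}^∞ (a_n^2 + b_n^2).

Parseval: a_0^2/2 + Σ_{n≥1} (a_n^2+b_n^2) = 1/3 ∫_{-3}^{3} f(t)^2 dt = 74.
Subtract a_0^2/2 = 121/2: Σ (a_n^2+b_n^2) = 27/2.

27/2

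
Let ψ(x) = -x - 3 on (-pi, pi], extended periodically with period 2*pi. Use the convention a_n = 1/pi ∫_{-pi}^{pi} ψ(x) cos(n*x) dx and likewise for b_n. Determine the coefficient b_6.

b_6 = 1/pi ∫_{-pi}^{pi} ψ(x) sin(6*x) dx.
Integrating by parts (boundary term plus one more integral), an antiderivative of (-x - 3) sin(6*x) is x*cos(6*x)/6 - sin(6*x)/36 + cos(6*x)/2; evaluating from -pi to pi: ∫_{-pi}^{pi} (-x - 3) sin(6*x) dx = (1/2 + pi/6) - (1/2 - pi/6) = pi/3.
Hence b_6 = (1/pi)·(pi/3) = 1/3.

1/3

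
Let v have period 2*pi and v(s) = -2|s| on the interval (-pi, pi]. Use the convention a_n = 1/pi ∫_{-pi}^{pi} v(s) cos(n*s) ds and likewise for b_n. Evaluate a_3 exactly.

8/(9*pi)

a_3 = 1/pi ∫_{-pi}^{pi} v(s) cos(3*s) ds.
v is even and cos(3*s) is even, so the integrand is even and a_3 = 2/pi ∫_0^{pi} v(s) cos(3*s) ds.
Integrating by parts (boundary term plus one more integral), an antiderivative of (-2*s) cos(3*s) is -2*s*sin(3*s)/3 - 2*cos(3*s)/9; evaluating from 0 to pi: ∫_{0}^{pi} (-2*s) cos(3*s) ds = (2/9) - (-2/9) = 4/9.
Hence a_3 = (2/pi)·(4/9) = 8/(9*pi).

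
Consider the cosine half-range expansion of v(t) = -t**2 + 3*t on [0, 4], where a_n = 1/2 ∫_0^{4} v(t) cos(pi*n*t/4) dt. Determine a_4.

-4/pi**2

a_4 = 1/2 ∫_0^{4} (-t**2 + 3*t) cos(pi*t) dt.
Integrating by parts twice (tabular method), an antiderivative of (-t**2 + 3*t) cos(pi*t) is -t**2*sin(pi*t)/pi + 3*t*sin(pi*t)/pi - 2*t*cos(pi*t)/pi**2 + 2*sin(pi*t)/pi**3 + 3*cos(pi*t)/pi**2; evaluating from 0 to 4: ∫_{0}^{4} (-t**2 + 3*t) cos(pi*t) dt = (-5/pi**2) - (3/pi**2) = -8/pi**2.
Hence a_4 = (1/2)·(-8/pi**2) = -4/pi**2.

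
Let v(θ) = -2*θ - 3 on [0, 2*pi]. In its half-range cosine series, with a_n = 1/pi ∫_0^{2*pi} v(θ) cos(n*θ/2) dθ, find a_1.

a_1 = 1/pi ∫_0^{2*pi} (-2*θ - 3) cos(θ/2) dθ.
Integrating by parts (boundary term plus one more integral), an antiderivative of (-2*θ - 3) cos(θ/2) is -4*θ*sin(θ/2) - 6*sin(θ/2) - 8*cos(θ/2); evaluating from 0 to 2*pi: ∫_{0}^{2*pi} (-2*θ - 3) cos(θ/2) dθ = (8) - (-8) = 16.
Hence a_1 = (1/pi)·(16) = 16/pi.

16/pi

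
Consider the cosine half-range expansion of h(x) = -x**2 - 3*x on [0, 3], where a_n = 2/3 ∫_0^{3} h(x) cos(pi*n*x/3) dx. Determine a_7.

a_7 = 2/3 ∫_0^{3} (-x**2 - 3*x) cos(7*pi*x/3) dx.
Integrating by parts twice (tabular method), an antiderivative of (-x**2 - 3*x) cos(7*pi*x/3) is -3*x**2*sin(7*pi*x/3)/(7*pi) - 9*x*sin(7*pi*x/3)/(7*pi) - 18*x*cos(7*pi*x/3)/(49*pi**2) + 54*sin(7*pi*x/3)/(343*pi**3) - 27*cos(7*pi*x/3)/(49*pi**2); evaluating from 0 to 3: ∫_{0}^{3} (-x**2 - 3*x) cos(7*pi*x/3) dx = (81/(49*pi**2)) - (-27/(49*pi**2)) = 108/(49*pi**2).
Hence a_7 = (2/3)·(108/(49*pi**2)) = 72/(49*pi**2).

72/(49*pi**2)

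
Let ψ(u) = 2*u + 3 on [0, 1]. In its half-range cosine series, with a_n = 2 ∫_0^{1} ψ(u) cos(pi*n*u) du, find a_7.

a_7 = 2 ∫_0^{1} (2*u + 3) cos(7*pi*u) du.
Integrating by parts (boundary term plus one more integral), an antiderivative of (2*u + 3) cos(7*pi*u) is 2*u*sin(7*pi*u)/(7*pi) + 3*sin(7*pi*u)/(7*pi) + 2*cos(7*pi*u)/(49*pi**2); evaluating from 0 to 1: ∫_{0}^{1} (2*u + 3) cos(7*pi*u) du = (-2/(49*pi**2)) - (2/(49*pi**2)) = -4/(49*pi**2).
Hence a_7 = 2·(-4/(49*pi**2)) = -8/(49*pi**2).

-8/(49*pi**2)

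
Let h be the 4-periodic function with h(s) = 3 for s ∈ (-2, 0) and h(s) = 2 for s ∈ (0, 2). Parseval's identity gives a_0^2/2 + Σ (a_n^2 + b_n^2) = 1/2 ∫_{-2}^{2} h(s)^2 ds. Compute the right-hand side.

1/2 ∫_{-2}^{2} h(s)^2 ds = 1/2 · (26) = 13.

13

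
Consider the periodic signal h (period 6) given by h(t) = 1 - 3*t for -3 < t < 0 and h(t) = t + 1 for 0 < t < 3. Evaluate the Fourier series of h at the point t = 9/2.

t = 9/2 differs from t = -3/2 by 1 full period(s), and the series is 6-periodic.
h is continuous at t = -3/2 with value 11/2, so the series converges to 11/2 there.

11/2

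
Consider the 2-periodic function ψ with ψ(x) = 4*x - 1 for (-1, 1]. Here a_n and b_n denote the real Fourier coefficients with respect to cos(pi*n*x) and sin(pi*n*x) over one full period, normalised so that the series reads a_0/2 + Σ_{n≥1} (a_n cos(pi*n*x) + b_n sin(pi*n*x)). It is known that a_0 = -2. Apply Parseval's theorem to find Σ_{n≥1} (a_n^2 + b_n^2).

Parseval: a_0^2/2 + Σ_{n≥1} (a_n^2+b_n^2) = ∫_{-1}^{1} ψ(x)^2 dx = 38/3.
Subtract a_0^2/2 = 2: Σ (a_n^2+b_n^2) = 32/3.

32/3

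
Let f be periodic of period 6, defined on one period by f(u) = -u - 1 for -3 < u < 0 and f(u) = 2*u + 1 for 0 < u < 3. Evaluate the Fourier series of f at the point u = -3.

9/2

At u = -3 the one-sided limits are f(-3^-) = 7 and f(-3^+) = 2.
By Dirichlet's theorem the series converges to their average, [(7) + (2)]/2 = 9/2.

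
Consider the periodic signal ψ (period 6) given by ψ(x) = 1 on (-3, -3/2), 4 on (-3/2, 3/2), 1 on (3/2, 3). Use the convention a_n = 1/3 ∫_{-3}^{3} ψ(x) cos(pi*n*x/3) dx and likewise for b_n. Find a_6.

a_6 = 1/3 ∫_{-3}^{3} ψ(x) cos(2*pi*x) dx.
ψ is even and cos(2*pi*x) is even, so the integrand is even and a_6 = 2/3 ∫_0^{3} ψ(x) cos(2*pi*x) dx.
Split the integral at the breakpoints.
Directly, an antiderivative of (4) cos(2*pi*x) is 2*sin(2*pi*x)/pi; evaluating from 0 to 3/2: ∫_{0}^{3/2} (4) cos(2*pi*x) dx = (0) - (0) = 0.
Directly, an antiderivative of (1) cos(2*pi*x) is sin(2*pi*x)/(2*pi); evaluating from 3/2 to 3: ∫_{3/2}^{3} (1) cos(2*pi*x) dx = (0) - (0) = 0.
Summing the pieces and multiplying by (2/3) gives a_6 = 0.

0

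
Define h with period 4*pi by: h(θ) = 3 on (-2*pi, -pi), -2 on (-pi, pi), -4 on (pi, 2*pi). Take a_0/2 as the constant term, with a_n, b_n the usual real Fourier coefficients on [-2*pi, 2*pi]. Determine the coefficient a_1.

a_1 = (1/(2*pi)) ∫_{-2*pi}^{2*pi} h(θ) cos(θ/2) dθ.
Split the integral at the breakpoints.
Directly, an antiderivative of (3) cos(θ/2) is 6*sin(θ/2); evaluating from -2*pi to -pi: ∫_{-2*pi}^{-pi} (3) cos(θ/2) dθ = (-6) - (0) = -6.
Directly, an antiderivative of (-2) cos(θ/2) is -4*sin(θ/2); evaluating from -pi to pi: ∫_{-pi}^{pi} (-2) cos(θ/2) dθ = (-4) - (4) = -8.
Directly, an antiderivative of (-4) cos(θ/2) is -8*sin(θ/2); evaluating from pi to 2*pi: ∫_{pi}^{2*pi} (-4) cos(θ/2) dθ = (0) - (-8) = 8.
Summing the pieces and multiplying by (1/(2*pi)) gives a_1 = -3/pi.

-3/pi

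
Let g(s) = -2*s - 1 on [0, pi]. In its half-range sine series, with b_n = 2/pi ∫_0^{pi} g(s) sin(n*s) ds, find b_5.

b_5 = 2/pi ∫_0^{pi} (-2*s - 1) sin(5*s) ds.
Integrating by parts (boundary term plus one more integral), an antiderivative of (-2*s - 1) sin(5*s) is 2*s*cos(5*s)/5 - 2*sin(5*s)/25 + cos(5*s)/5; evaluating from 0 to pi: ∫_{0}^{pi} (-2*s - 1) sin(5*s) ds = (-2*pi/5 - 1/5) - (1/5) = -2*pi/5 - 2/5.
Hence b_5 = (2/pi)·(-2*pi/5 - 2/5) = 4*(-pi - 1)/(5*pi).

4*(-pi - 1)/(5*pi)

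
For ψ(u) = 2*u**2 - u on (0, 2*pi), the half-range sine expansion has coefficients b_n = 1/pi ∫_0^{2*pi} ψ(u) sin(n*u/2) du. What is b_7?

b_7 = 1/pi ∫_0^{2*pi} (2*u**2 - u) sin(7*u/2) du.
Integrating by parts twice (tabular method), an antiderivative of (2*u**2 - u) sin(7*u/2) is -4*u**2*cos(7*u/2)/7 + 16*u*sin(7*u/2)/49 + 2*u*cos(7*u/2)/7 - 4*sin(7*u/2)/49 + 32*cos(7*u/2)/343; evaluating from 0 to 2*pi: ∫_{0}^{2*pi} (2*u**2 - u) sin(7*u/2) du = (-4*pi/7 - 32/343 + 16*pi**2/7) - (32/343) = -4*pi/7 - 64/343 + 16*pi**2/7.
Hence b_7 = (1/pi)·(-4*pi/7 - 64/343 + 16*pi**2/7) = 4*(-49*pi - 16 + 196*pi**2)/(343*pi).

4*(-49*pi - 16 + 196*pi**2)/(343*pi)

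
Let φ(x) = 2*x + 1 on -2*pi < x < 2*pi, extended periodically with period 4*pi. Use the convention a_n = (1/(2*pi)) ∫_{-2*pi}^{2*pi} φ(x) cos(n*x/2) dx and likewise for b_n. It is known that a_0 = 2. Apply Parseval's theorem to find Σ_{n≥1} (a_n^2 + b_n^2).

Parseval: a_0^2/2 + Σ_{n≥1} (a_n^2+b_n^2) = (1/(2*pi)) ∫_{-2*pi}^{2*pi} φ(x)^2 dx = 2 + 32*pi**2/3.
Subtract a_0^2/2 = 2: Σ (a_n^2+b_n^2) = 32*pi**2/3.

32*pi**2/3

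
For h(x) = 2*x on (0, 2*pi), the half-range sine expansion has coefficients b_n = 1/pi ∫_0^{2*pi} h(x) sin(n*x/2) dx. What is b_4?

b_4 = 1/pi ∫_0^{2*pi} (2*x) sin(2*x) dx.
Integrating by parts (boundary term plus one more integral), an antiderivative of (2*x) sin(2*x) is -x*cos(2*x) + sin(2*x)/2; evaluating from 0 to 2*pi: ∫_{0}^{2*pi} (2*x) sin(2*x) dx = (-2*pi) - (0) = -2*pi.
Hence b_4 = (1/pi)·(-2*pi) = -2.

-2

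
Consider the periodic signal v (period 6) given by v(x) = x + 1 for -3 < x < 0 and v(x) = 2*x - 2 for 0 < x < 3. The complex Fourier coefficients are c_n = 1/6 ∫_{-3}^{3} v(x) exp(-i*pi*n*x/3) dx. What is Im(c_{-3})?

1/(2*pi)

Since v is real-valued, Im(c_{-3}) = -1/6 ∫_{-3}^{3} v(x) sin(-pi*x) dx = b_{3}/2.
Split the integral at the breakpoints.
Integrating by parts (boundary term plus one more integral), an antiderivative of (x + 1) sin(-pi*x) is x*cos(pi*x)/pi - sin(pi*x)/pi**2 + cos(pi*x)/pi; evaluating from -3 to 0: ∫_{-3}^{0} (x + 1) sin(-pi*x) dx = (1/pi) - (2/pi) = -1/pi.
Integrating by parts (boundary term plus one more integral), an antiderivative of (2*x - 2) sin(-pi*x) is 2*x*cos(pi*x)/pi - 2*sin(pi*x)/pi**2 - 2*cos(pi*x)/pi; evaluating from 0 to 3: ∫_{0}^{3} (2*x - 2) sin(-pi*x) dx = (-4/pi) - (-2/pi) = -2/pi.
So ∫_{-3}^{3} v(x) sin(-pi*x) dx = -3/pi.
Hence Im(c_{-3}) = (-1/6)·(-3/pi) = 1/(2*pi).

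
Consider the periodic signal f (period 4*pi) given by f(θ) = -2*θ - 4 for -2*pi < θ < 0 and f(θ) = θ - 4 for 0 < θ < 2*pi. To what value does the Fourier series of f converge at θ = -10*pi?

θ = -10*pi differs from θ = -2*pi by -2 full period(s), and the series is 4*pi-periodic.
At θ = -2*pi the one-sided limits are f(-2*pi^-) = -4 + 2*pi and f(-2*pi^+) = -4 + 4*pi.
By Dirichlet's theorem the series converges to their average, [(-4 + 2*pi) + (-4 + 4*pi)]/2 = -4 + 3*pi.

-4 + 3*pi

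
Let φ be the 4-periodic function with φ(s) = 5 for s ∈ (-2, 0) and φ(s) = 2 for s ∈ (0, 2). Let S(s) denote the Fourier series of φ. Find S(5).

2

s = 5 differs from s = 1 by 1 full period(s), and the series is 4-periodic.
φ is continuous at s = 1 with value 2, so the series converges to 2 there.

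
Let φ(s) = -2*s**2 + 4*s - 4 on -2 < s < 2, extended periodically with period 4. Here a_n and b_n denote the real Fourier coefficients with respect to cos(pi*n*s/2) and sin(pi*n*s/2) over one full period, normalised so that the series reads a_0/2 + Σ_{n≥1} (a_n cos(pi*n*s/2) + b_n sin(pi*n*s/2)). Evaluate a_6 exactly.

-8/(9*pi**2)

a_6 = 1/2 ∫_{-2}^{2} φ(s) cos(3*pi*s) ds.
Integrating by parts twice (tabular method), an antiderivative of (-2*s**2 + 4*s - 4) cos(3*pi*s) is -2*s**2*sin(3*pi*s)/(3*pi) + 4*s*sin(3*pi*s)/(3*pi) - 4*s*cos(3*pi*s)/(9*pi**2) - 4*sin(3*pi*s)/(3*pi) + 4*sin(3*pi*s)/(27*pi**3) + 4*cos(3*pi*s)/(9*pi**2); evaluating from -2 to 2: ∫_{-2}^{2} (-2*s**2 + 4*s - 4) cos(3*pi*s) ds = (-4/(9*pi**2)) - (4/(3*pi**2)) = -16/(9*pi**2).
Hence a_6 = (1/2)·(-16/(9*pi**2)) = -8/(9*pi**2).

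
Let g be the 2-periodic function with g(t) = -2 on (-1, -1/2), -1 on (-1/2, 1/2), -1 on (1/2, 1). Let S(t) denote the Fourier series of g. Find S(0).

-1

g is continuous at t = 0 with value -1, so the series converges to -1 there.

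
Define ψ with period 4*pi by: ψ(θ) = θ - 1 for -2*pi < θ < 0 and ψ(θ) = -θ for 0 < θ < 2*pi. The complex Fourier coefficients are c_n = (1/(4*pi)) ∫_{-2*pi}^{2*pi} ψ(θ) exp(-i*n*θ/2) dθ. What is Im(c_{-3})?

1/(3*pi)

Since ψ is real-valued, Im(c_{-3}) = -(1/(4*pi)) ∫_{-2*pi}^{2*pi} ψ(θ) sin(-3*θ/2) dθ = b_{3}/2.
Split the integral at the breakpoints.
Integrating by parts (boundary term plus one more integral), an antiderivative of (θ - 1) sin(-3*θ/2) is 2*θ*cos(3*θ/2)/3 - 4*sin(3*θ/2)/9 - 2*cos(3*θ/2)/3; evaluating from -2*pi to 0: ∫_{-2*pi}^{0} (θ - 1) sin(-3*θ/2) dθ = (-2/3) - (2/3 + 4*pi/3) = -4*pi/3 - 4/3.
Integrating by parts (boundary term plus one more integral), an antiderivative of (-θ) sin(-3*θ/2) is -2*θ*cos(3*θ/2)/3 + 4*sin(3*θ/2)/9; evaluating from 0 to 2*pi: ∫_{0}^{2*pi} (-θ) sin(-3*θ/2) dθ = (4*pi/3) - (0) = 4*pi/3.
So ∫_{-2*pi}^{2*pi} ψ(θ) sin(-3*θ/2) dθ = -4/3.
Hence Im(c_{-3}) = (-1/(4*pi))·(-4/3) = 1/(3*pi).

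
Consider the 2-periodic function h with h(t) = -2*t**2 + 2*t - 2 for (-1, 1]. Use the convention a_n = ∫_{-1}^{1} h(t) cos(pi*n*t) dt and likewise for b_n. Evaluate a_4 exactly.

-1/(2*pi**2)

a_4 = ∫_{-1}^{1} h(t) cos(4*pi*t) dt.
Integrating by parts twice (tabular method), an antiderivative of (-2*t**2 + 2*t - 2) cos(4*pi*t) is -t**2*sin(4*pi*t)/(2*pi) + t*sin(4*pi*t)/(2*pi) - t*cos(4*pi*t)/(4*pi**2) - sin(4*pi*t)/(2*pi) + sin(4*pi*t)/(16*pi**3) + cos(4*pi*t)/(8*pi**2); evaluating from -1 to 1: ∫_{-1}^{1} (-2*t**2 + 2*t - 2) cos(4*pi*t) dt = (-1/(8*pi**2)) - (3/(8*pi**2)) = -1/(2*pi**2).
Hence a_4 = -1/(2*pi**2).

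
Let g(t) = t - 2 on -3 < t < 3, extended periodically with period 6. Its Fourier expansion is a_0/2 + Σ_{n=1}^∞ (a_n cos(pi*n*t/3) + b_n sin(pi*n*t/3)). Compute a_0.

a_0 = 1/3 ∫_{-3}^{3} g(t) dt = 1/3 · (-12) = -4.

-4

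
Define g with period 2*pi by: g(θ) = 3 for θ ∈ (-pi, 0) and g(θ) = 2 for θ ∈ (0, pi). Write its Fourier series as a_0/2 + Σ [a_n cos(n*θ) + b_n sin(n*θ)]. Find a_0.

a_0 = 1/pi ∫_{-pi}^{pi} g(θ) dθ = 1/pi · (5*pi) = 5.

5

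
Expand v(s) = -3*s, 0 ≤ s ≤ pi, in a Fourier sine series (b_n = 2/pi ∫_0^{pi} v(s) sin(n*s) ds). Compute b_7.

b_7 = 2/pi ∫_0^{pi} (-3*s) sin(7*s) ds.
Integrating by parts (boundary term plus one more integral), an antiderivative of (-3*s) sin(7*s) is 3*s*cos(7*s)/7 - 3*sin(7*s)/49; evaluating from 0 to pi: ∫_{0}^{pi} (-3*s) sin(7*s) ds = (-3*pi/7) - (0) = -3*pi/7.
Hence b_7 = (2/pi)·(-3*pi/7) = -6/7.

-6/7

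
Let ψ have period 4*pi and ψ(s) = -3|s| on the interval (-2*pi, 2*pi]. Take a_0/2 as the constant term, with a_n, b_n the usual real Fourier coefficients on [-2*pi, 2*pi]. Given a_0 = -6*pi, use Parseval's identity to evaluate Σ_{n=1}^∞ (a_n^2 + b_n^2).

6*pi**2

Parseval: a_0^2/2 + Σ_{n≥1} (a_n^2+b_n^2) = (1/(2*pi)) ∫_{-2*pi}^{2*pi} ψ(s)^2 ds = 24*pi**2.
Subtract a_0^2/2 = 18*pi**2: Σ (a_n^2+b_n^2) = 6*pi**2.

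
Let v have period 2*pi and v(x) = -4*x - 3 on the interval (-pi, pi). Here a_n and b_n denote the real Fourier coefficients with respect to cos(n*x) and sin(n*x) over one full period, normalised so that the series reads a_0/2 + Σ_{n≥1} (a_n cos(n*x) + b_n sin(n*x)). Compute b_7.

b_7 = 1/pi ∫_{-pi}^{pi} v(x) sin(7*x) dx.
Integrating by parts (boundary term plus one more integral), an antiderivative of (-4*x - 3) sin(7*x) is 4*x*cos(7*x)/7 - 4*sin(7*x)/49 + 3*cos(7*x)/7; evaluating from -pi to pi: ∫_{-pi}^{pi} (-4*x - 3) sin(7*x) dx = (-4*pi/7 - 3/7) - (-3/7 + 4*pi/7) = -8*pi/7.
Hence b_7 = (1/pi)·(-8*pi/7) = -8/7.

-8/7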